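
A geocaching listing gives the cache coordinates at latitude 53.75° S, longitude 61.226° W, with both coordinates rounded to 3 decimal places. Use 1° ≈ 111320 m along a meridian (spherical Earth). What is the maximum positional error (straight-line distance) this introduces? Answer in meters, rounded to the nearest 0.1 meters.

Rounding to 3 decimal places leaves each coordinate within ±0.0005° of the true value.
N–S: 0.0005° × 111320 m/° = 55.66 m.
East–west component at 53.75°: 0.0005° × 111320 × cos 53.75° ≈ 0.0005 × 65824.6 ≈ 32.9123 m.
The two errors are perpendicular, so the maximum displacement is √(55.66² + 32.9123²) ≈ 64.6626 m.

64.7 meters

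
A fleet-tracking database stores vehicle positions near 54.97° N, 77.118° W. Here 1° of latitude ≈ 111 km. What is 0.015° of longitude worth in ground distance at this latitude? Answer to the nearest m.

956 m

0.015° of longitude at 54.97° is 0.015 × 111000 × cos 54.97° ≈ 0.015 × 63714.6 = 955.719 m.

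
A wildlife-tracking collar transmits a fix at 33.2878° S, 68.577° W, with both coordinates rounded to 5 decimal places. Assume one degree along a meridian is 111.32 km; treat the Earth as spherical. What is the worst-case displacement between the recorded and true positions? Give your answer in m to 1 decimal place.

Rounding to 5 decimal places leaves each coordinate within ±5e-06° of the true value.
North–south component: 5e-06° × 111320 = 0.5566 m.
Longitude error → 5e-06 × 111320 × cos 33.2878° = 5e-06 × 111320 × 0.8359 ≈ 0.465275 m.
The two errors are perpendicular, so the maximum displacement is √(0.5566² + 0.465275²) ≈ 0.725455 m.

0.7 m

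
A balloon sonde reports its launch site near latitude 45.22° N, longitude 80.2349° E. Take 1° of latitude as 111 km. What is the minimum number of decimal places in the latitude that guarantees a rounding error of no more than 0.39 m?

6

One degree of latitude covers 111000 m.
N decimal places → at most half a unit in the last place, 0.5 × 10⁻ᴺ° = 111000/2 × 10⁻ᴺ m.
Setting 55500 × 10⁻ᴺ ≤ 0.39 gives 10ᴺ ≥ 1.423e+05, i.e. N ≥ 5.15.
So 6 decimal places suffice (0.0555 m); 5 would allow up to 0.555 m.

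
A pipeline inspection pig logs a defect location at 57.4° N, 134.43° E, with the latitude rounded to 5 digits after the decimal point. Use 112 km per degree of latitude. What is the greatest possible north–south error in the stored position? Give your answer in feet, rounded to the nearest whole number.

2 feet

Rounding to 5 decimal places leaves the latitude within ±5e-06° of the true value.
North–south distance: 5e-06° × 112000 m/° = 0.56 m.
In feet: 0.56 m ÷ 0.3048 ≈ 1.8373 ft.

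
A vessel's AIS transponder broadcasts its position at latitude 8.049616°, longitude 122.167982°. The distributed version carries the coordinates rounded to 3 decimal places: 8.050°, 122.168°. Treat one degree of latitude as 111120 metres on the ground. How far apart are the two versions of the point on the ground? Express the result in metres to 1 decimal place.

42.7 metres

The latitude changed by -0.000384° and the longitude by -0.000018°.
N–S: -0.000384° × 111120 m/° = -42.6701 m.
East–west at this latitude: -0.000018° × 111120 × cos 8.05° ≈ -0.000018 × 110025 = -1.98045 m.
Distance: √(42.6701² + 1.98045²) ≈ 42.716 m.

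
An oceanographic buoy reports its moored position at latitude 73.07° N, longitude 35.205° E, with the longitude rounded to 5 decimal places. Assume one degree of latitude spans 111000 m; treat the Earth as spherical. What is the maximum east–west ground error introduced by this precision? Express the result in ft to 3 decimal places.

0.530 ft

Rounding to 5 decimal places leaves the longitude within ±5e-06° of the true value.
One degree of longitude at 73.07° is 111000 × cos 73.07° ≈ 111000 × 0.2912 = 32323.5 m.
Maximum E–W displacement: 5e-06 × 32323.5 = 0.161618 m.
Converting: 0.161618 m × 3.2808 ft/m ≈ 0.53024 ft.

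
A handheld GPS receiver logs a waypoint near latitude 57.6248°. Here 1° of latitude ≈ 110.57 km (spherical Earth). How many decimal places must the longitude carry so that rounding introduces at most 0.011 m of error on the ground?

At 57.6248° one degree of longitude covers 110570 × cos 57.6248° ≈ 110570 × 0.5355 ≈ 59206 m.
N decimal places → at most half a unit in the last place, 0.5 × 10⁻ᴺ° = 59206/2 × 10⁻ᴺ m.
Need 0.5 × 59206 × 10⁻ᴺ ≤ 0.011 → 10⁻ᴺ ≤ 3.716e-07, so N ≥ 6.43.
N = 6 would give 0.0296 m (too coarse); N = 7 gives 0.00296 m ≤ 0.011 m.

7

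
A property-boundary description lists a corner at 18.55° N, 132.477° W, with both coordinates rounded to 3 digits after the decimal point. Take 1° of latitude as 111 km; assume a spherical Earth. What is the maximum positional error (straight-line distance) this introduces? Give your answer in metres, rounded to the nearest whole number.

Rounding to 3 decimal places leaves each coordinate within ±0.0005° of the true value.
Latitude error → 0.0005 × 111000 = 55.5 m along the meridian.
E–W at 18.55°: 0.0005° × 111000 × cos 18.55° = 0.0005 × 111000 × 0.9480 ≈ 52.6166 m.
Combining orthogonally: (55.5² + 52.6166²)^½ ≈ 76.4771 m.

76 metres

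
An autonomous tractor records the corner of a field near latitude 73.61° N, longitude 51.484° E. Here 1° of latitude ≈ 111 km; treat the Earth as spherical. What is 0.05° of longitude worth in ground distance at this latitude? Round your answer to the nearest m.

1566 m

One degree of longitude here spans 111000 × cos 73.61° = 111000 × 0.2822 ≈ 31321.3 m; 0.05° of that is 1566.07 m.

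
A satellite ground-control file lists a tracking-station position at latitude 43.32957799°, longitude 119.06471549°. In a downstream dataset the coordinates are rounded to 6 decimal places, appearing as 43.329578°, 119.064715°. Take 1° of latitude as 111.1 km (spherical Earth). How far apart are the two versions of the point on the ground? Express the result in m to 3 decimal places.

Δlat = 43.32957799 − 43.329578 = -0.00000001°; Δlon = 119.06471549 − 119.064715 = +0.00000049°.
North–south shift: -0.00000001 × 111100 = -0.001111 m.
E–W at 43.3296°: 0.00000049° × 111100 × cos 43.3296° = 0.00000049 × 111100 × 0.7274 ≈ 0.0395999 m.
Combined displacement = (0.001111² + 0.0395999²)^½ ≈ 0.0396155 m.

0.040 m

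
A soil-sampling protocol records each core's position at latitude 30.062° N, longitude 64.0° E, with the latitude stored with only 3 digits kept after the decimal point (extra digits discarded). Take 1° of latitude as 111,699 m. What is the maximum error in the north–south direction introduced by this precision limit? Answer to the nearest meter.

Truncating at 3 decimal places can drop up to a full unit in the last place, so the latitude may be off by as much as 0.001°.
So the N–S error is at most 0.001 × 111699 = 111.699 m.

112 meters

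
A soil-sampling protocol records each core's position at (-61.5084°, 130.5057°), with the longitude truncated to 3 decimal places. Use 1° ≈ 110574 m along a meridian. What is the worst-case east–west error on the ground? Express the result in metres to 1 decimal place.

52.7 metres

Truncating at 3 decimal places can drop up to a full unit in the last place, so the longitude may be off by as much as 0.001°.
One degree of longitude at 61.5084° is 110574 × cos 61.5084° ≈ 110574 × 0.4770 = 52747.1 m.
Maximum E–W displacement: 0.001 × 52747.1 = 52.7471 m.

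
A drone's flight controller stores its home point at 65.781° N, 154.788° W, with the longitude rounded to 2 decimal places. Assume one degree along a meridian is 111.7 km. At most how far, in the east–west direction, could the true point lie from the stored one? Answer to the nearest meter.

229 meters

Rounding to 2 decimal places leaves the longitude within ±0.005° of the true value.
At latitude 65.781° a degree of longitude spans 111700 m × cos 65.781° = 111700 × 0.4102 ≈ 45822.2 m.
East–west error: 0.005° × 45822.2 m/° ≈ 229.111 m.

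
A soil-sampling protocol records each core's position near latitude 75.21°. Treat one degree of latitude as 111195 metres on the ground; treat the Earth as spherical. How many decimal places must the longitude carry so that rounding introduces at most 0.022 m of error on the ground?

6

At 75.21° one degree of longitude covers 111195 × cos 75.21° ≈ 111195 × 0.2553 ≈ 28385.5 m.
N decimal places → at most half a unit in the last place, 0.5 × 10⁻ᴺ° = 28385.5/2 × 10⁻ᴺ m.
Setting 14192.8 × 10⁻ᴺ ≤ 0.022 gives 10ᴺ ≥ 6.451e+05, i.e. N ≥ 5.81.
So 6 decimal places suffice (0.0142 m); 5 would allow up to 0.142 m.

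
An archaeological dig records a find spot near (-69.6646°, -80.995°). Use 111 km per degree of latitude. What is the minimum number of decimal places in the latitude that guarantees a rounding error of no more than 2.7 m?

5 decimal places

One degree of latitude covers 111000 m.
N decimal places → at most half a unit in the last place, 0.5 × 10⁻ᴺ° = 111000/2 × 10⁻ᴺ m.
Need 0.5 × 111000 × 10⁻ᴺ ≤ 2.7 → 10⁻ᴺ ≤ 4.865e-05, so N ≥ 4.31.
So 5 decimal places suffice (0.555 m); 4 would allow up to 5.55 m.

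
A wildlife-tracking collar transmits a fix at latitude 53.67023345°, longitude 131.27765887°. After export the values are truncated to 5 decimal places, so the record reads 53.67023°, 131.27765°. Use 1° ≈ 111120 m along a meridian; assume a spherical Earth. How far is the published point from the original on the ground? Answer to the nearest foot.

2 feet

The latitude changed by +0.00000345° and the longitude by +0.00000887°.
N–S: 0.00000345° × 111120 m/° = 0.383364 m.
E–W at 53.6702°: 0.00000887° × 111120 × cos 53.6702° = 0.00000887 × 111120 × 0.5924 ≈ 0.583921 m.
Combined displacement = (0.383364² + 0.583921²)^½ ≈ 0.698521 m.
Converting: 0.698521 m × 3.2808 ft/m ≈ 2.2917 ft.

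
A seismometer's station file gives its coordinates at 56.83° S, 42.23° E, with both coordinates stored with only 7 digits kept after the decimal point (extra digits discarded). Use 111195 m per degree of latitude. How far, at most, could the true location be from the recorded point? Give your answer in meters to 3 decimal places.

0.013 meters

Truncating at 7 decimal places can drop up to a full unit in the last place, so each coordinate may be off by as much as 1e-07°.
Latitude error → 1e-07 × 111195 = 0.0111195 m along the meridian.
East–west component at 56.83°: 1e-07° × 111195 × cos 56.83° ≈ 1e-07 × 60837.6 ≈ 0.00608376 m.
The two errors are perpendicular, so the maximum displacement is √(0.0111195² + 0.00608376²) ≈ 0.012675 m.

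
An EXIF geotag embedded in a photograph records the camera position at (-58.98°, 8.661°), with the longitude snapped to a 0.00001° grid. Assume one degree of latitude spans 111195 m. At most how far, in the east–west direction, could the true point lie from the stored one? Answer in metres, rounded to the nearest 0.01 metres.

With a 0.00001° grid the true value lies within half a step, ±0.00001°/2 = ±5e-06°, of the stored one.
At latitude 58.98° a degree of longitude spans 111195 m × cos 58.98° = 111195 × 0.5153 ≈ 57302.9 m.
So at most 5e-06° × 57302.9 ≈ 0.286515 m east–west.

0.29 metres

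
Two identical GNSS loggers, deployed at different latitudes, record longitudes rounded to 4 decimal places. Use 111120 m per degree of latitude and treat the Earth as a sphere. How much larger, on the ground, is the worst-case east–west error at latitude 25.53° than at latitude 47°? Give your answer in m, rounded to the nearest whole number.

1 m

Rounding to 4 decimal places leaves the longitude within ±5e-05° of the true value.
At 25.53°: 5e-05° × 111120 × cos 25.53° = 5e-05 × 111120 × 0.9024 ≈ 5.0135 m.
At 47°: 5e-05° × 111120 × cos 47° = 5e-05 × 111120 × 0.6820 ≈ 3.7892 m.
So the lower-latitude error exceeds the higher by 5.0135 − 3.7892 = 1.2243 m.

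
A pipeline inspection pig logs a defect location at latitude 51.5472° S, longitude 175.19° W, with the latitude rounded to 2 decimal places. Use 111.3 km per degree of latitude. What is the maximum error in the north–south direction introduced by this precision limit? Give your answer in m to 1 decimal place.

556.5 m

Rounding to 2 decimal places leaves the latitude within ±0.005° of the true value.
So the N–S error is at most 0.005 × 111300 = 556.5 m.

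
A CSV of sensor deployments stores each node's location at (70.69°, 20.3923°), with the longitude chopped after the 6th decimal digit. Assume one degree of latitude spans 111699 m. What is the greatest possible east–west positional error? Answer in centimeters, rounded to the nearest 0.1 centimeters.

3.7 centimeters

Truncating at 6 decimal places can drop up to a full unit in the last place, so the longitude may be off by as much as 1e-06°.
One degree of longitude at 70.69° is 111699 × cos 70.69° ≈ 111699 × 0.3307 = 36936.5 m.
So at most 1e-06° × 36936.5 ≈ 0.0369365 m east–west.
That is 0.0369365 m = 3.6937 cm.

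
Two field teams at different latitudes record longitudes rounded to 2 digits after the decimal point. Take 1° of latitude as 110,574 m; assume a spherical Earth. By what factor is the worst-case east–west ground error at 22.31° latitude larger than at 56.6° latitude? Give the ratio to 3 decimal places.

1.681

Rounding to 2 decimal places leaves the longitude within ±0.005° of the true value.
At 22.31°: 0.005° × 110574 × cos 22.31° = 0.005 × 110574 × 0.9251 ≈ 511.48 m.
At 56.6°: 0.005° × 110574 × cos 56.6° = 0.005 × 110574 × 0.5505 ≈ 304.34 m.
Ratio: 511.48 / 304.34 = cos 22.31° / cos 56.6° ≈ 1.6806.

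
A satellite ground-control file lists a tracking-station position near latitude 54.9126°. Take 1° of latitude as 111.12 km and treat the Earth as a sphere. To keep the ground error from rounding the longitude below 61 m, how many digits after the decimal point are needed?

At 54.9126° one degree of longitude covers 111120 × cos 54.9126° ≈ 111120 × 0.5748 ≈ 63874.6 m.
Rounding to N decimal places gives at most 0.5 × 10⁻ᴺ degrees of error, i.e. 0.5 × 10⁻ᴺ × 63874.6 m.
Setting 31937.3 × 10⁻ᴺ ≤ 61 gives 10ᴺ ≥ 523.6, i.e. N ≥ 2.72.
At 2 places the error can reach 319 m, but 3 places keeps it to 31.9 m.

3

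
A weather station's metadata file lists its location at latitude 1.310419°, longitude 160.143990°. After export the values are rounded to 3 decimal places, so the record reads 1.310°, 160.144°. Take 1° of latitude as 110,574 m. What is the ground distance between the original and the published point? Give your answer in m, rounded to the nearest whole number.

46 m

Δlat = 1.310419 − 1.310 = +0.000419°; Δlon = 160.143990 − 160.144 = -0.000010°.
North–south shift: 0.000419 × 110574 = 46.3305 m.
East–west at this latitude: -0.000010° × 110574 × cos 1.31° ≈ -0.000010 × 110545 = -1.10545 m.
Distance: √(46.3305² + 1.10545²) ≈ 46.3437 m.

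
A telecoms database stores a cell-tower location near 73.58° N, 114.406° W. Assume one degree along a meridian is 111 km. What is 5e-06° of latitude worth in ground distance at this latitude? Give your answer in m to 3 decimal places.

Along a meridian 5e-06° is 5e-06 × 111000 = 0.555 m.

0.555 m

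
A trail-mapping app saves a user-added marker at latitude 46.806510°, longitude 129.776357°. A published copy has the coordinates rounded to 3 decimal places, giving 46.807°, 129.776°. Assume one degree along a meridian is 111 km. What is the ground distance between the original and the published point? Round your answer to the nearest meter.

61 meters

Δlat = 46.806510 − 46.807 = -0.000490°; Δlon = 129.776357 − 129.776 = +0.000357°.
North–south shift: -0.000490 × 111000 = -54.39 m.
E–W at 46.807°: 0.000357° × 111000 × cos 46.807° = 0.000357 × 111000 × 0.6845 ≈ 27.123 m.
Distance: √(54.39² + 27.123²) ≈ 60.7777 m.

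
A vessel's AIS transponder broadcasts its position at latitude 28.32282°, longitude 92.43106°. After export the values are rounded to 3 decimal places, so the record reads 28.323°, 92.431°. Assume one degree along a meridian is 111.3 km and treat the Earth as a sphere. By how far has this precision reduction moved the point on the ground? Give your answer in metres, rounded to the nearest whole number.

The latitude changed by -0.00018° and the longitude by +0.00006°.
N–S: -0.00018° × 111300 m/° = -20.034 m.
E–W at 28.323°: 0.00006° × 111300 × cos 28.323° = 0.00006 × 111300 × 0.8803 ≈ 5.87856 m.
Distance: √(20.034² + 5.87856²) ≈ 20.8787 m.

21 metres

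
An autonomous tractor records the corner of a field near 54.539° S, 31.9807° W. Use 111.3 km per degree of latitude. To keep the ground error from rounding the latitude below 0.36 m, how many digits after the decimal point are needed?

6 decimal places

One degree of latitude covers 111300 m.
N decimal places → at most half a unit in the last place, 0.5 × 10⁻ᴺ° = 111300/2 × 10⁻ᴺ m.
Need 0.5 × 111300 × 10⁻ᴺ ≤ 0.36 → 10⁻ᴺ ≤ 6.469e-06, so N ≥ 5.19.
At 5 places the error can reach 0.556 m, but 6 places keeps it to 0.0556 m.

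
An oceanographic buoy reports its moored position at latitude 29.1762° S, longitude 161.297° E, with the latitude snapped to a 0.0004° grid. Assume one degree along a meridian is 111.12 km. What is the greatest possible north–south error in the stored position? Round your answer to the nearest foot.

With a 0.0004° grid the true value lies within half a step, ±0.0004°/2 = ±0.0002°, of the stored one.
So the N–S error is at most 0.0002 × 111120 = 22.224 m.
Converting: 22.224 m × 3.2808 ft/m ≈ 72.913 ft.

73 feet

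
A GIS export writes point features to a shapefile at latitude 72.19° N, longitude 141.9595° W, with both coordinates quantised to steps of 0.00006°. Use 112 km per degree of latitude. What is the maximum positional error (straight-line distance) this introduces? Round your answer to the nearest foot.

With a 0.00006° grid the true value lies within half a step, ±0.00006°/2 = ±3e-05°, of the stored one.
North–south component: 3e-05° × 112000 = 3.36 m.
East–west component at 72.19°: 3e-05° × 112000 × cos 72.19° ≈ 3e-05 × 34256.5 ≈ 1.02769 m.
Worst case both components are at the extreme and orthogonal: √(3.36² + 1.02769²) ≈ 3.51365 m.
Converting: 3.51365 m × 3.2808 ft/m ≈ 11.528 ft.

12 feet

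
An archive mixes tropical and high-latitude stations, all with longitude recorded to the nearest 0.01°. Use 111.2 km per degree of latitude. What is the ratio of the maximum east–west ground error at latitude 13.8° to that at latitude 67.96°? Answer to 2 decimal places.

Rounding to 2 decimal places leaves the longitude within ±0.005° of the true value.
At 13.8°: 0.005° × 111200 × cos 13.8° = 0.005 × 111200 × 0.9711 ≈ 539.95 m.
At 67.96°: 0.005° × 111200 × cos 67.96° = 0.005 × 111200 × 0.3753 ≈ 208.64 m.
The ratio reduces to cos 13.8° / cos 67.96° = 0.9711/0.3753 ≈ 2.5879.

2.59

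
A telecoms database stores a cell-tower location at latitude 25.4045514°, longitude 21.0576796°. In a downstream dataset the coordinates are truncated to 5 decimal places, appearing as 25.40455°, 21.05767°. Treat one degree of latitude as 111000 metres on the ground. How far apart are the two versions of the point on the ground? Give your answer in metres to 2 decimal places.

0.98 metres

Δlat = 25.4045514 − 25.40455 = +0.0000014°; Δlon = 21.0576796 − 21.05767 = +0.0000096°.
N–S: 0.0000014° × 111000 m/° = 0.1554 m.
East–west at this latitude: 0.0000096° × 111000 × cos 25.4046° ≈ 0.0000096 × 100266 = 0.962558 m.
Hypotenuse of the two orthogonal shifts: √(0.1554² + 0.962558²) = 0.975021 m.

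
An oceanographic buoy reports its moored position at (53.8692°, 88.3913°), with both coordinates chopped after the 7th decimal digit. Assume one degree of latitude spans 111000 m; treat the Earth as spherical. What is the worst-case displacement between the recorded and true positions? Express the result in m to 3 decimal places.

Truncating at 7 decimal places can drop up to a full unit in the last place, so each coordinate may be off by as much as 1e-07°.
N–S: 1e-07° × 111000 m/° = 0.0111 m.
Longitude error → 1e-07 × 111000 × cos 53.8692° = 1e-07 × 111000 × 0.5896 ≈ 0.0065449 m.
The two errors are perpendicular, so the maximum displacement is √(0.0111² + 0.0065449²) ≈ 0.0128859 m.

0.013 m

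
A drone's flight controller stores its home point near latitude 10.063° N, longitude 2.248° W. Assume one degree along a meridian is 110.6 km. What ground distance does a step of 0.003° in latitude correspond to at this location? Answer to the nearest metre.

0.003° × 110600 m/° = 331.8 m.

332 metres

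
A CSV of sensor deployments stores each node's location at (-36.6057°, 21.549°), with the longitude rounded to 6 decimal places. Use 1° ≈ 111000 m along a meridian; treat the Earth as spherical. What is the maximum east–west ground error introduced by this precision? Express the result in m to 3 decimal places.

Rounding to 6 decimal places leaves the longitude within ±5e-07° of the true value.
One degree of longitude at 36.6057° is 111000 × cos 36.6057° ≈ 111000 × 0.8028 = 89106.2 m.
So at most 5e-07° × 89106.2 ≈ 0.0445531 m east–west.

0.045 m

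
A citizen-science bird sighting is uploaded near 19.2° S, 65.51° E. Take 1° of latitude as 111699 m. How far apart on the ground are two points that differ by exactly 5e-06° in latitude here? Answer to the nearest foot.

2 feet

5e-06° × 111699 m/° = 0.558495 m.
In feet: 0.558495 m ÷ 0.3048 ≈ 1.8323 ft.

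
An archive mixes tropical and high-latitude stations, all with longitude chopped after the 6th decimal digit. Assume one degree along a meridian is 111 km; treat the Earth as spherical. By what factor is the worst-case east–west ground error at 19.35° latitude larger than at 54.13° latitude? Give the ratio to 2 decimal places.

1.61

Truncating at 6 decimal places can drop up to a full unit in the last place, so the longitude may be off by as much as 1e-06°.
Error at 19.35° = 1e-06° × 111000 × cos 19.35° ≈ 0.111 × 0.9435 = 0.10473 m.
Error at 54.13° = 1e-06° × 111000 × cos 54.13° ≈ 0.111 × 0.5859 = 0.06504 m.
The ratio reduces to cos 19.35° / cos 54.13° = 0.9435/0.5859 ≈ 1.6102.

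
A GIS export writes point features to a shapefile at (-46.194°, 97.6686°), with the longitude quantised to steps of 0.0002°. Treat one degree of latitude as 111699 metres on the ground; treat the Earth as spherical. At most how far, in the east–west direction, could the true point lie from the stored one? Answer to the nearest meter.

8 meters

With a 0.0002° grid the true value lies within half a step, ±0.0002°/2 = ±0.0001°, of the stored one.
At latitude 46.194° a degree of longitude spans 111699 m × cos 46.194° = 111699 × 0.6922 ≈ 77320.1 m.
East–west error: 0.0001° × 77320.1 m/° ≈ 7.73201 m.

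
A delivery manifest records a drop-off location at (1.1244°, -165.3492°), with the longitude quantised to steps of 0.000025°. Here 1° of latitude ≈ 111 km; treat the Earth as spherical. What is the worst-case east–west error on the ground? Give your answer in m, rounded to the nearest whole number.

1 m

With a 0.000025° grid the true value lies within half a step, ±0.000025°/2 = ±1.25e-05°, of the stored one.
At latitude 1.1244° a degree of longitude spans 111000 m × cos 1.1244° = 111000 × 0.9998 ≈ 110979 m.
Maximum E–W displacement: 1.25e-05 × 110979 = 1.38723 m.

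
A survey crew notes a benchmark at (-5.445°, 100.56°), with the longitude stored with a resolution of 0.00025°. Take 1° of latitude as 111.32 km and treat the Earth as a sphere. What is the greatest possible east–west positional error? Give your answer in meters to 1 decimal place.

13.9 meters

With a 0.00025° grid the true value lies within half a step, ±0.00025°/2 = ±0.000125°, of the stored one.
Parallels shrink by cos φ, so at 5.445° a degree of longitude is 111320 × 0.9955 ≈ 110818 m.
Maximum E–W displacement: 0.000125 × 110818 = 13.8522 m.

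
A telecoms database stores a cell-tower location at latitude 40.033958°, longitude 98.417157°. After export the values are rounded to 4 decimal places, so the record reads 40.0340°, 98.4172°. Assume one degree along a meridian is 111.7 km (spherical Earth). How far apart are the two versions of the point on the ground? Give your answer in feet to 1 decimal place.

Δlat = 40.033958 − 40.0340 = -0.000042°; Δlon = 98.417157 − 98.4172 = -0.000043°.
North–south shift: -0.000042 × 111700 = -4.6914 m.
East–west at this latitude: -0.000043° × 111700 × cos 40.034° ≈ -0.000043 × 85524.5 = -3.67756 m.
Hypotenuse of the two orthogonal shifts: √(4.6914² + 3.67756²) = 5.96101 m.
Converting: 5.96101 m × 3.2808 ft/m ≈ 19.557 ft.

19.6 feet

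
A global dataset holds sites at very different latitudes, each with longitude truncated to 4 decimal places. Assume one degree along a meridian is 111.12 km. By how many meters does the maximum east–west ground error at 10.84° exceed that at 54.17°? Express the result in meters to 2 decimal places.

4.41 meters

Truncating at 4 decimal places can drop up to a full unit in the last place, so the longitude may be off by as much as 0.0001°.
At 10.84°: 0.0001° × 111120 × cos 10.84° = 0.0001 × 111120 × 0.9822 ≈ 10.914 m.
At 54.17°: 0.0001° × 111120 × cos 54.17° = 0.0001 × 111120 × 0.5854 ≈ 6.5048 m.
So the lower-latitude error exceeds the higher by 10.914 − 6.5048 = 4.409 m.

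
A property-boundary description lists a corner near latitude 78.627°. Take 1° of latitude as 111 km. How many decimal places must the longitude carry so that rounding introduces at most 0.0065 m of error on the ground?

7 decimal places

At 78.627° one degree of longitude covers 111000 × cos 78.627° ≈ 111000 × 0.1972 ≈ 21888.7 m.
Rounding to N decimal places gives at most 0.5 × 10⁻ᴺ degrees of error, i.e. 0.5 × 10⁻ᴺ × 21888.7 m.
Setting 10944.3 × 10⁻ᴺ ≤ 0.0065 gives 10ᴺ ≥ 1.684e+06, i.e. N ≥ 6.23.
At 6 places the error can reach 0.0109 m, but 7 places keeps it to 0.00109 m.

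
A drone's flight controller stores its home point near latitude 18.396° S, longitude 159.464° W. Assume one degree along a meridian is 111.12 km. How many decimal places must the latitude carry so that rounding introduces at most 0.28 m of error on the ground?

6 decimal places

One degree of latitude covers 111120 m.
With N decimal places the half-ulp bound is 0.5·10⁻ᴺ°, or 0.5·10⁻ᴺ × 111120 m on the ground.
Need 0.5 × 111120 × 10⁻ᴺ ≤ 0.28 → 10⁻ᴺ ≤ 5.040e-06, so N ≥ 5.30.
At 5 places the error can reach 0.556 m, but 6 places keeps it to 0.0556 m.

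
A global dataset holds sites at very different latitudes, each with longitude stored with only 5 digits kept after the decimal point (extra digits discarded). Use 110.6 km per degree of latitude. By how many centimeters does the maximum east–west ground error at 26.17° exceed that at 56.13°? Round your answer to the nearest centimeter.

Truncating at 5 decimal places can drop up to a full unit in the last place, so the longitude may be off by as much as 1e-05°.
Error at 26.17° = 1e-05° × 110600 × cos 26.17° ≈ 1.106 × 0.8975 = 0.99262 m.
Error at 56.13° = 1e-05° × 110600 × cos 56.13° ≈ 1.106 × 0.5573 = 0.61639 m.
Difference: 0.99262 − 0.61639 = 0.37624 m.
That is 0.376238 m = 37.624 cm.

38 centimeters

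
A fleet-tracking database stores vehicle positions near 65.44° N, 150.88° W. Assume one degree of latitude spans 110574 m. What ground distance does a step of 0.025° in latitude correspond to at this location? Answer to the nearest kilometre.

Along a meridian 0.025° is 0.025 × 110574 = 2764.35 m.
That is 2764.35 m = 2.7644 km.

3 kilometres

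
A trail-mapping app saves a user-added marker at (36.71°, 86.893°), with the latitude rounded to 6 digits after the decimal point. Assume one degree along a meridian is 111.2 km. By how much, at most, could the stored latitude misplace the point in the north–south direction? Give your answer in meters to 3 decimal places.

0.056 meters

Rounding to 6 decimal places leaves the latitude within ±5e-07° of the true value.
Along the meridian that is 5e-07° × 111200 m/° = 0.0556 m.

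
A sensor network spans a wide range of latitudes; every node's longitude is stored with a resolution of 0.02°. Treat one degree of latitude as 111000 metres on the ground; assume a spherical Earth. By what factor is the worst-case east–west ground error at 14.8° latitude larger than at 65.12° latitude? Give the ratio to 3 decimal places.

With a 0.02° grid the true value lies within half a step, ±0.02°/2 = ±0.01°, of the stored one.
Error at 14.8° = 0.01° × 111000 × cos 14.8° ≈ 1110 × 0.9668 = 1073.2 m.
At 65.12°: 0.01° × 111000 × cos 65.12° = 0.01 × 111000 × 0.4207 ≈ 467 m.
Ratio: 1073.2 / 467 = cos 14.8° / cos 65.12° ≈ 2.2980.

2.298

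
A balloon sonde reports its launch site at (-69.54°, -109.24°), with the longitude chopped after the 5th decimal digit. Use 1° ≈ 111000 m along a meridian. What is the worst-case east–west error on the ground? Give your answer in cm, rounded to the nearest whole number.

39 cm

Truncating at 5 decimal places can drop up to a full unit in the last place, so the longitude may be off by as much as 1e-05°.
One degree of longitude at 69.54° is 111000 × cos 69.54° ≈ 111000 × 0.3496 = 38800.4 m.
East–west error: 1e-05° × 38800.4 m/° ≈ 0.388004 m.
That is 0.388004 m = 38.8 cm.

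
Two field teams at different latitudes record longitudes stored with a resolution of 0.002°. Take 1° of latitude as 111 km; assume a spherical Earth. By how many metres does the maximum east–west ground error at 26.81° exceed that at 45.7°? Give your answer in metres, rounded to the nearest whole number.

22 metres

With a 0.002° grid the true value lies within half a step, ±0.002°/2 = ±0.001°, of the stored one.
At 26.81°: 0.001° × 111000 × cos 26.81° = 0.001 × 111000 × 0.8925 ≈ 99.068 m.
At 45.7°: 0.001° × 111000 × cos 45.7° = 0.001 × 111000 × 0.6984 ≈ 77.524 m.
So the lower-latitude error exceeds the higher by 99.068 − 77.524 = 21.544 m.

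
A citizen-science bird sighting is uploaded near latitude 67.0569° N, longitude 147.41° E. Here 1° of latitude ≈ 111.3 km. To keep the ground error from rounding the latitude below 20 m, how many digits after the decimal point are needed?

One degree of latitude covers 111300 m.
N decimal places → at most half a unit in the last place, 0.5 × 10⁻ᴺ° = 111300/2 × 10⁻ᴺ m.
Setting 55650 × 10⁻ᴺ ≤ 20 gives 10ᴺ ≥ 2782, i.e. N ≥ 3.44.
At 3 places the error can reach 55.6 m, but 4 places keeps it to 5.57 m.

4 decimal places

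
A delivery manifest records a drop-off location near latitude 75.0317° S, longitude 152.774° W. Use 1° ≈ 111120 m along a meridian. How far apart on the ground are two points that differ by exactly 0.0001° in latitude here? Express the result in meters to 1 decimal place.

11.1 meters

0.0001° × 111120 m/° = 11.112 m.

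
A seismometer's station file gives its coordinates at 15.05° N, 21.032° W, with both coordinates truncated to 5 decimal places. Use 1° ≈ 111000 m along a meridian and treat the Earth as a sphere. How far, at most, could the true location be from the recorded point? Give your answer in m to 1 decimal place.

1.5 m

Truncating at 5 decimal places can drop up to a full unit in the last place, so each coordinate may be off by as much as 1e-05°.
Latitude error → 1e-05 × 111000 = 1.11 m along the meridian.
Longitude error → 1e-05 × 111000 × cos 15.05° = 1e-05 × 111000 × 0.9657 ≈ 1.07193 m.
The two errors are perpendicular, so the maximum displacement is √(1.11² + 1.07193²) ≈ 1.54309 m.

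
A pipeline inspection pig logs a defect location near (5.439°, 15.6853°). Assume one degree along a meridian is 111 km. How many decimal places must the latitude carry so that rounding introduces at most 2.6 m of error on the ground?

5 decimal places

One degree of latitude covers 111000 m.
Rounding to N decimal places gives at most 0.5 × 10⁻ᴺ degrees of error, i.e. 0.5 × 10⁻ᴺ × 111000 m.
Need 0.5 × 111000 × 10⁻ᴺ ≤ 2.6 → 10⁻ᴺ ≤ 4.685e-05, so N ≥ 4.33.
N = 4 would give 5.55 m (too coarse); N = 5 gives 0.555 m ≤ 2.6 m.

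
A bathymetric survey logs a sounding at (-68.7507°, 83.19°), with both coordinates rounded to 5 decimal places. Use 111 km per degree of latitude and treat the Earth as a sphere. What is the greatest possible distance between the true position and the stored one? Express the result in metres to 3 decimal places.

0.590 metres

Rounding to 5 decimal places leaves each coordinate within ±5e-06° of the true value.
N–S: 5e-06° × 111000 m/° = 0.555 m.
Longitude error → 5e-06 × 111000 × cos 68.7507° = 5e-06 × 111000 × 0.3624 ≈ 0.201147 m.
The two errors are perpendicular, so the maximum displacement is √(0.555² + 0.201147²) ≈ 0.590326 m.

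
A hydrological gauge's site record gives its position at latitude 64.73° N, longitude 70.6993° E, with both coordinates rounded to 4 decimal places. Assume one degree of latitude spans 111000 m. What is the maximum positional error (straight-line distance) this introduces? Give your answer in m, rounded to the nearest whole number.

Rounding to 4 decimal places leaves each coordinate within ±5e-05° of the true value.
N–S: 5e-05° × 111000 m/° = 5.55 m.
Longitude error → 5e-05 × 111000 × cos 64.73° = 5e-05 × 111000 × 0.4269 ≈ 2.36921 m.
Combining orthogonally: (5.55² + 2.36921²)^½ ≈ 6.03454 m.

6 m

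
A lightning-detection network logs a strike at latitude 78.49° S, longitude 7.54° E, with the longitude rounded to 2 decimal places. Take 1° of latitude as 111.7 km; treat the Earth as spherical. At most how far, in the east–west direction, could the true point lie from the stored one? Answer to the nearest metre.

111 metres

Rounding to 2 decimal places leaves the longitude within ±0.005° of the true value.
At latitude 78.49° a degree of longitude spans 111700 m × cos 78.49° = 111700 × 0.1995 ≈ 22288.5 m.
East–west error: 0.005° × 22288.5 m/° ≈ 111.443 m.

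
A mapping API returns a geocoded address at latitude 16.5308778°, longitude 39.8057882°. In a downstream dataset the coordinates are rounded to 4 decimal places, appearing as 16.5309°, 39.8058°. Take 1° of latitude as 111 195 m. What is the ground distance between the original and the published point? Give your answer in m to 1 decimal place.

The latitude changed by -0.0000222° and the longitude by -0.0000118°.
N–S: -0.0000222° × 111195 m/° = -2.46853 m.
East–west at this latitude: -0.0000118° × 111195 × cos 16.5309° ≈ -0.0000118 × 106599 = -1.25787 m.
Combined displacement = (2.46853² + 1.25787²)^½ ≈ 2.77054 m.

2.8 m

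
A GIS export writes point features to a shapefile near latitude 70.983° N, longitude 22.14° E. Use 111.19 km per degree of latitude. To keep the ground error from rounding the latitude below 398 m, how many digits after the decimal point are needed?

3

One degree of latitude covers 111190 m.
Rounding to N decimal places gives at most 0.5 × 10⁻ᴺ degrees of error, i.e. 0.5 × 10⁻ᴺ × 111190 m.
Setting 55595 × 10⁻ᴺ ≤ 398 gives 10ᴺ ≥ 139.7, i.e. N ≥ 2.15.
So 3 decimal places suffice (55.6 m); 2 would allow up to 556 m.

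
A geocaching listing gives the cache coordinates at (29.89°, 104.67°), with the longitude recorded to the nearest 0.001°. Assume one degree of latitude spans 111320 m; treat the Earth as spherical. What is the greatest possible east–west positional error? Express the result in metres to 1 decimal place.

48.3 metres

Rounding to 3 decimal places leaves the longitude within ±0.0005° of the true value.
At latitude 29.89° a degree of longitude spans 111320 m × cos 29.89° = 111320 × 0.8670 ≈ 96512.6 m.
East–west error: 0.0005° × 96512.6 m/° ≈ 48.2563 m.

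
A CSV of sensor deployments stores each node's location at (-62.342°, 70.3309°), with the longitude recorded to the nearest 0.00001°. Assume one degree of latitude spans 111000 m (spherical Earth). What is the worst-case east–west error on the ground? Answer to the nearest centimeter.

26 centimeters

Rounding to 5 decimal places leaves the longitude within ±5e-06° of the true value.
One degree of longitude at 62.342° is 111000 × cos 62.342° ≈ 111000 × 0.4642 = 51525.4 m.
Maximum E–W displacement: 5e-06 × 51525.4 = 0.257627 m.
That is 0.257627 m = 25.763 cm.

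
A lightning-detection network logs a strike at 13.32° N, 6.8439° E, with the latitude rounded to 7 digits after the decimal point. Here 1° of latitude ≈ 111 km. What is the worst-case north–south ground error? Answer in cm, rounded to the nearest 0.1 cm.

0.6 cm

Rounding to 7 decimal places leaves the latitude within ±5e-08° of the true value.
Along the meridian that is 5e-08° × 111000 m/° = 0.00555 m.
That is 0.00555 m = 0.555 cm.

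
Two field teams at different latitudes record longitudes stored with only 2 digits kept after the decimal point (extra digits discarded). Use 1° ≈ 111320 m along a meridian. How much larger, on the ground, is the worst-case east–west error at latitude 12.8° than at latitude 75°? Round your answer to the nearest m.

Truncating at 2 decimal places can drop up to a full unit in the last place, so the longitude may be off by as much as 0.01°.
Error at 12.8° = 0.01° × 111320 × cos 12.8° ≈ 1113.2 × 0.9751 = 1085.5 m.
At 75°: 0.01° × 111320 × cos 75° = 0.01 × 111320 × 0.2588 ≈ 288.12 m.
So the lower-latitude error exceeds the higher by 1085.5 − 288.12 = 797.42 m.

797 m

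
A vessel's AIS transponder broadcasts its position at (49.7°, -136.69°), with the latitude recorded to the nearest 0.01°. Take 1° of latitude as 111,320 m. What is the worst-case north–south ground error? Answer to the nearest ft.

1826 ft

Rounding to 2 decimal places leaves the latitude within ±0.005° of the true value.
So the N–S error is at most 0.005 × 111320 = 556.6 m.
Converting: 556.6 m × 3.2808 ft/m ≈ 1826.1 ft.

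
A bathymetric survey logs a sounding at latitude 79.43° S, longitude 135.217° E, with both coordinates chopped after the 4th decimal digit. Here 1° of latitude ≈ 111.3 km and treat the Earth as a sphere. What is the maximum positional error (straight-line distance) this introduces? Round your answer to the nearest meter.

11 meters

Truncating at 4 decimal places can drop up to a full unit in the last place, so each coordinate may be off by as much as 0.0001°.
N–S: 0.0001° × 111300 m/° = 11.13 m.
East–west component at 79.43°: 0.0001° × 111300 × cos 79.43° ≈ 0.0001 × 20416.5 ≈ 2.04165 m.
Combining orthogonally: (11.13² + 2.04165²)^½ ≈ 11.3157 m.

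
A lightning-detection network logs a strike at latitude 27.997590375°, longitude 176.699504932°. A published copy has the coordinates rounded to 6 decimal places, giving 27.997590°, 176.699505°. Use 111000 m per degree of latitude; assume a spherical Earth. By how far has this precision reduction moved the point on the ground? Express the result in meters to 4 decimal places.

Δlat = 27.997590375 − 27.997590 = +0.000000375°; Δlon = 176.699504932 − 176.699505 = -0.000000068°.
North–south shift: 0.000000375 × 111000 = 0.041625 m.
E–W at 27.9976°: -0.000000068° × 111000 × cos 27.9976° = -0.000000068 × 111000 × 0.8830 ≈ -0.00666464 m.
Hypotenuse of the two orthogonal shifts: √(0.041625² + 0.00666464²) = 0.0421552 m.

0.0422 meters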